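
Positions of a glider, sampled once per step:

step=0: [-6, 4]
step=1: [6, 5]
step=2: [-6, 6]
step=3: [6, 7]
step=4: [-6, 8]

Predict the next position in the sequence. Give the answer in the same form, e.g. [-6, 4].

First: cycles through -6, 6 every 2 steps. Step 5 lands at position 1 of the cycle → 6.
Second: linear, +1 per step → 9 at step 5.

[6, 9]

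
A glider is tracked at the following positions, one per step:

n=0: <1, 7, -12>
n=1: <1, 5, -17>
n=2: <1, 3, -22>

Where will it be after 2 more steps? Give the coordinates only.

Each step adds <+0, -2, -5> to the position.
step 3: <1, 3, -22> + <+0, -2, -5> → <1, 1, -27>
step 4: <1, 1, -27> + <+0, -2, -5> → <1, -1, -32>

<1, -1, -32>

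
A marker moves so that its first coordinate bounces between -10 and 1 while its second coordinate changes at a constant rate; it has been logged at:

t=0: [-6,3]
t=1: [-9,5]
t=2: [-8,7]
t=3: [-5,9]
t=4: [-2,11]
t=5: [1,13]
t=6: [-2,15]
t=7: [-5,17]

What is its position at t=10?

The first coordinate reflects between -10 and 1, moving 3 per step.
  step 8: -5 → -8
  step 9: -8 → -9
  step 10: -9 → -6
The second coordinate changes by +2 each step: at step 10 it is 23.

[-6,23]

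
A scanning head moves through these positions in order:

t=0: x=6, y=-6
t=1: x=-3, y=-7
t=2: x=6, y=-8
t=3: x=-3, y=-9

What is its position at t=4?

X: cycles through 6, -3 every 2 steps. Step 4 lands at position 0 of the cycle → 6.
Y: linear, -1 per step → -10 at step 4.

x=6, y=-10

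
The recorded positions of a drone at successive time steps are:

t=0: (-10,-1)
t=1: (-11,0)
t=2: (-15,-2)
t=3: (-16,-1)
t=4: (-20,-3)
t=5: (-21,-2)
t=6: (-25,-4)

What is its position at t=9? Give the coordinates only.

Differencing gives (-1,+1), (-4,-2), (-1,+1), (-4,-2), (-1,+1), (-4,-2). This is the pattern (-1,+1), (-4,-2) repeated.
step 7: apply (-1,+1) → (-26,-3)
step 8: apply (-4,-2) → (-30,-5)
step 9: apply (-1,+1) → (-31,-4)

(-31,-4)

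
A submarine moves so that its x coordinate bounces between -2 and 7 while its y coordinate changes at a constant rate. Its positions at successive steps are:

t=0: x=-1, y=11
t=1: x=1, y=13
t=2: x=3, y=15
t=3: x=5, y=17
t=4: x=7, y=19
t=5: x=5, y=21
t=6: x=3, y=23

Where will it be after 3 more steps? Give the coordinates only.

The x coordinate reflects between -2 and 7, moving 2 per step.
  step 7: 3 → 1
  step 8: 1 → -1
  step 9: -1 → -1
The y coordinate changes by +2 each step: at step 9 it is 29.

x=-1, y=29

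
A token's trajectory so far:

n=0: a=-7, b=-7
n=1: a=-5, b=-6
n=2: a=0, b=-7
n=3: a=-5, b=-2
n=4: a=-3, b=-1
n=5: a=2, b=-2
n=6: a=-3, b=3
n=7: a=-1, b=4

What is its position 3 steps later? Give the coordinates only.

Step-to-step displacements: (+2,+1), (+5,-1), (-5,+5), (+2,+1), (+5,-1), (-5,+5), (+2,+1) — a repeating cycle of length 3.
step 8: apply (+5,-1) → a=4, b=3
step 9: apply (-5,+5) → a=-1, b=8
step 10: apply (+2,+1) → a=1, b=9

a=1, b=9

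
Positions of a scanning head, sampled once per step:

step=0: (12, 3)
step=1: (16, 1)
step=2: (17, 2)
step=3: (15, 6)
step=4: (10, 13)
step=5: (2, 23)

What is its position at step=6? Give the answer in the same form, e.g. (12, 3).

(-9, 36)

First differences are (+4, -2), (+1, +1), (-2, +4), (-5, +7), (-8, +10); their common second difference is (-3, +3) (constant acceleration).
step 6: (2, 23) + (-11, +13) → (-9, 36)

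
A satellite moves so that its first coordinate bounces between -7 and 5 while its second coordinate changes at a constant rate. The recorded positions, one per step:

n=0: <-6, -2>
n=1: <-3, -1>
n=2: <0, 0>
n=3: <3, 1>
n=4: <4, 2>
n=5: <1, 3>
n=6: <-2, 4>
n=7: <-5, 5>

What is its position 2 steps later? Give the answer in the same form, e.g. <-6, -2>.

<-3, 7>

The first coordinate travels 3 per step and bounces off the walls at -7 and 5.
  step 8: -5 → -6
  step 9: -6 → -3
The second coordinate changes by +1 each step: at step 9 it is 7.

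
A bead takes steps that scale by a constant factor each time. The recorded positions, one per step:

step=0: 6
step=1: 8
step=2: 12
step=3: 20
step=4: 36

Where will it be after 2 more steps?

Step-to-step displacements: +2, +4, +8, +16; each is 2× the previous.
step 5: 36 + 32 → 68
step 6: 68 + 64 → 132

132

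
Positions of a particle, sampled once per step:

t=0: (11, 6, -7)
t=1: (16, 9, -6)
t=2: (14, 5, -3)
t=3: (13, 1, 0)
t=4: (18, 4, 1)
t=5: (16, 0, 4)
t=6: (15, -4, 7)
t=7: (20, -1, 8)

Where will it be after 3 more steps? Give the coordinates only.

(22, -6, 15)

Differencing gives (+5, +3, +1), (-2, -4, +3), (-1, -4, +3), (+5, +3, +1), (-2, -4, +3), (-1, -4, +3), (+5, +3, +1). This is the pattern (+5, +3, +1), (-2, -4, +3), (-1, -4, +3) repeated.
step 8: apply (-2, -4, +3) → (18, -5, 11)
step 9: apply (-1, -4, +3) → (17, -9, 14)
step 10: apply (+5, +3, +1) → (22, -6, 15)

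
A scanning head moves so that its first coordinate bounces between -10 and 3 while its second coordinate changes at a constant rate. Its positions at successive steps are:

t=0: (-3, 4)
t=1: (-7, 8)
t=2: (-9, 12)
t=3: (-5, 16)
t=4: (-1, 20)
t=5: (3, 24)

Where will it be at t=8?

The first coordinate travels 4 per step and bounces off the walls at -10 and 3.
  step 6: 3 → -1
  step 7: -1 → -5
  step 8: -5 → -9
The second coordinate changes by +4 each step: at step 8 it is 36.

(-9, 36)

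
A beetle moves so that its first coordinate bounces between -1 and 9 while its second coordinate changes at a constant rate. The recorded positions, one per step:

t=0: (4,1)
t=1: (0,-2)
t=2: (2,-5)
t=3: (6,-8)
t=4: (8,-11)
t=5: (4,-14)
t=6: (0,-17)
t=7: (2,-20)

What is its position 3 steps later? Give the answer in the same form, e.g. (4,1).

The first coordinate travels 4 per step and bounces off the walls at -1 and 9.
  step 8: 2 → 6
  step 9: 6 → 8
  step 10: 8 → 4
The second coordinate changes by -3 each step: at step 10 it is -29.

(4,-29)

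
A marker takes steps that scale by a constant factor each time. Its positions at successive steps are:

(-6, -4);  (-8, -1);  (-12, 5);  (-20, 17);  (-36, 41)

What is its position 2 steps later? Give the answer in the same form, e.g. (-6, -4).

The jumps are (-2, +3), (-4, +6), (-8, +12), (-16, +24) — a geometric progression with ratio 2.
step 5: (-36, 41) + (-32, +48) → (-68, 89)
step 6: (-68, 89) + (-64, +96) → (-132, 185)

(-132, 185)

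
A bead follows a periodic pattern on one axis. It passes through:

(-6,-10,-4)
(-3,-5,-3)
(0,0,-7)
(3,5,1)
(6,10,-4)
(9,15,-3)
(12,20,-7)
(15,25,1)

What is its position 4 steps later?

First: linear, +3 per step → 27 at step 11.
Second: linear, +5 per step → 45 at step 11.
Third: cycles through -4, -3, -7, 1 every 4 steps. Step 11 lands at position 3 of the cycle → 1.

(27,45,1)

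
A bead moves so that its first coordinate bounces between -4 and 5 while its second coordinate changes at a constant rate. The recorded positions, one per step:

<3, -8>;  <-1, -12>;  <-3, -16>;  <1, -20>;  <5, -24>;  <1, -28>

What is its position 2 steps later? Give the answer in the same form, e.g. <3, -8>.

The first coordinate reflects between -4 and 5, moving 4 per step.
  step 6: 1 → -3
  step 7: -3 → -1
The second coordinate changes by -4 each step: at step 7 it is -36.

<-1, -36>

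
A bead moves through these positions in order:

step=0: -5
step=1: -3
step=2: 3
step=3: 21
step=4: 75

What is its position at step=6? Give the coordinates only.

Consecutive displacements +2, +6, +18, +54 scale by a factor of 3 each step.
step 5: 75 + 162 → 237
step 6: 237 + 486 → 723

723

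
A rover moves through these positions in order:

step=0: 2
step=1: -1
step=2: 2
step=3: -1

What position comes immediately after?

2

Consecutive displacements -3, +3, -3 scale by a factor of -1 each step.
step 4: -1 + 3 → 2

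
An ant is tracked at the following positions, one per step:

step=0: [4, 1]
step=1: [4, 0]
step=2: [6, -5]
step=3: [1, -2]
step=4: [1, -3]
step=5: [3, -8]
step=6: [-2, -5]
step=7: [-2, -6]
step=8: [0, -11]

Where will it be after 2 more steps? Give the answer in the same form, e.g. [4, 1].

[-5, -9]

Differencing gives [+0, -1], [+2, -5], [-5, +3], [+0, -1], [+2, -5], [-5, +3], [+0, -1], [+2, -5]. This is the pattern [+0, -1], [+2, -5], [-5, +3] repeated.
step 9: apply [-5, +3] → [-5, -8]
step 10: apply [+0, -1] → [-5, -9]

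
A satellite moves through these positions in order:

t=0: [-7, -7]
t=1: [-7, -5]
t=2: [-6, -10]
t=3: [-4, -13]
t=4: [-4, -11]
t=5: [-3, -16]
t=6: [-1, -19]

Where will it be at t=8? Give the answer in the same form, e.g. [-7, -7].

[0, -22]

Differencing gives [+0, +2], [+1, -5], [+2, -3], [+0, +2], [+1, -5], [+2, -3]. This is the pattern [+0, +2], [+1, -5], [+2, -3] repeated.
step 7: apply [+0, +2] → [-1, -17]
step 8: apply [+1, -5] → [0, -22]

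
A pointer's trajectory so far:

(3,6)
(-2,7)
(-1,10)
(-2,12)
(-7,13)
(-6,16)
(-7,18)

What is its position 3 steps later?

(-12,24)

Step-to-step displacements: (-5,+1), (+1,+3), (-1,+2), (-5,+1), (+1,+3), (-1,+2) — a repeating cycle of length 3.
step 7: apply (-5,+1) → (-12,19)
step 8: apply (+1,+3) → (-11,22)
step 9: apply (-1,+2) → (-12,24)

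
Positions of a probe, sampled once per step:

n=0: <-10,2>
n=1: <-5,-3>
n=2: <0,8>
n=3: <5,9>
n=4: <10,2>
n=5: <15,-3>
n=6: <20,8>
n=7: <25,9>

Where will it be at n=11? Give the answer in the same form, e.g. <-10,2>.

The first coordinate changes by +5 each step, so at step 11 it is -10 + 11·(5) = 45.
The second coordinate repeats the cycle [2, -3, 8, 9] with period 4; step 11 mod 4 = 3, giving 9.

<45,9>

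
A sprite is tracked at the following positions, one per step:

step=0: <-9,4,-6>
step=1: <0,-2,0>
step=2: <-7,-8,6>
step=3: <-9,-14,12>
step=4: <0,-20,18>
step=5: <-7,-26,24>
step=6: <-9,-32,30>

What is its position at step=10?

First: cycles through -9, 0, -7 every 3 steps. Step 10 lands at position 1 of the cycle → 0.
Second: linear, -6 per step → -56 at step 10.
Third: linear, +6 per step → 54 at step 10.

<0,-56,54>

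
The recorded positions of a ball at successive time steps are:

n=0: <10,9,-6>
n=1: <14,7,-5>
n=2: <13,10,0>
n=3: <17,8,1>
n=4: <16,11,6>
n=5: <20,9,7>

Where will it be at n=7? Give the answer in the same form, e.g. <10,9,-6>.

<23,10,13>

Differencing gives <+4,-2,+1>, <-1,+3,+5>, <+4,-2,+1>, <-1,+3,+5>, <+4,-2,+1>. This is the pattern <+4,-2,+1>, <-1,+3,+5> repeated.
step 6: apply <-1,+3,+5> → <19,12,12>
step 7: apply <+4,-2,+1> → <23,10,13>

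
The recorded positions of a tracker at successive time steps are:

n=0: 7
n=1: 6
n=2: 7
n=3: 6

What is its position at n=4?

Consecutive displacements -1, +1, -1 scale by a factor of -1 each step.
step 4: 6 + 1 → 7

7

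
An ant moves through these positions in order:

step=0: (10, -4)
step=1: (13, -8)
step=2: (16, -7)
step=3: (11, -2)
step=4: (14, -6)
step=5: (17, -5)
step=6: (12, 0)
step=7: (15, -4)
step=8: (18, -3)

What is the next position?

(13, 2)

Differencing gives (+3, -4), (+3, +1), (-5, +5), (+3, -4), (+3, +1), (-5, +5), (+3, -4), (+3, +1). This is the pattern (+3, -4), (+3, +1), (-5, +5) repeated.
step 9: apply (-5, +5) → (13, 2)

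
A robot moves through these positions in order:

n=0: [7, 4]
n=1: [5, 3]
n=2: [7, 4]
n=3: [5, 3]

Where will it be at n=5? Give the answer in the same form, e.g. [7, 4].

Consecutive displacements [-2, -1], [+2, +1], [-2, -1] scale by a factor of -1 each step.
step 4: [5, 3] + [+2, +1] → [7, 4]
step 5: [7, 4] + [-2, -1] → [5, 3]

[5, 3]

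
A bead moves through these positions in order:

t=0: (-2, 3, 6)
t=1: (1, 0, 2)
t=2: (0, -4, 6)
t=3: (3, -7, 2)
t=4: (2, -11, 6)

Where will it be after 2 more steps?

Step-to-step displacements: (+3, -3, -4), (-1, -4, +4), (+3, -3, -4), (-1, -4, +4) — a repeating cycle of length 2.
step 5: apply (+3, -3, -4) → (5, -14, 2)
step 6: apply (-1, -4, +4) → (4, -18, 6)

(4, -18, 6)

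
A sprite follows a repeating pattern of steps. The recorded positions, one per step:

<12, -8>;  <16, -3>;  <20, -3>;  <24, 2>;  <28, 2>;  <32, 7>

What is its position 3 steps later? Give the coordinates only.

<44, 12>

Differencing gives <+4, +5>, <+4, +0>, <+4, +5>, <+4, +0>, <+4, +5>. This is the pattern <+4, +5>, <+4, +0> repeated.
step 6: apply <+4, +0> → <36, 7>
step 7: apply <+4, +5> → <40, 12>
step 8: apply <+4, +0> → <44, 12>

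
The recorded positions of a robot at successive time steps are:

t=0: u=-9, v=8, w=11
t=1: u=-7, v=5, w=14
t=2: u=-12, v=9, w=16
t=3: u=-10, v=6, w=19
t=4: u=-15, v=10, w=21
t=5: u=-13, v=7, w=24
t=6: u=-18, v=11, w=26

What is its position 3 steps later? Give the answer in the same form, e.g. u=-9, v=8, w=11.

Differencing gives (+2, -3, +3), (-5, +4, +2), (+2, -3, +3), (-5, +4, +2), (+2, -3, +3), (-5, +4, +2). This is the pattern (+2, -3, +3), (-5, +4, +2) repeated.
step 7: apply (+2, -3, +3) → u=-16, v=8, w=29
step 8: apply (-5, +4, +2) → u=-21, v=12, w=31
step 9: apply (+2, -3, +3) → u=-19, v=9, w=34

u=-19, v=9, w=34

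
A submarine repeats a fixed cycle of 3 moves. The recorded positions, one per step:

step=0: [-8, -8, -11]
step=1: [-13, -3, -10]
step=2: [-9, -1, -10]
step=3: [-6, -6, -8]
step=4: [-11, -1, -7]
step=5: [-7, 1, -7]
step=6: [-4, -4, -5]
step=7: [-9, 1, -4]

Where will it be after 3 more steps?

Differencing gives [-5, +5, +1], [+4, +2, +0], [+3, -5, +2], [-5, +5, +1], [+4, +2, +0], [+3, -5, +2], [-5, +5, +1]. This is the pattern [-5, +5, +1], [+4, +2, +0], [+3, -5, +2] repeated.
step 8: apply [+4, +2, +0] → [-5, 3, -4]
step 9: apply [+3, -5, +2] → [-2, -2, -2]
step 10: apply [-5, +5, +1] → [-7, 3, -1]

[-7, 3, -1]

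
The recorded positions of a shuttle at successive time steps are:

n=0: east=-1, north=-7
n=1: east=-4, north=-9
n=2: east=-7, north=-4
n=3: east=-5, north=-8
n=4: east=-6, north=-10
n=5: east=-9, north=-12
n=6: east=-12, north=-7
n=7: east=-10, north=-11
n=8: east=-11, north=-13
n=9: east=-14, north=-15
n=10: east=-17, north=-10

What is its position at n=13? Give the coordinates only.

east=-19, north=-18

Step-to-step displacements: (-3, -2), (-3, +5), (+2, -4), (-1, -2), (-3, -2), (-3, +5), (+2, -4), (-1, -2), (-3, -2), (-3, +5) — a repeating cycle of length 4.
step 11: apply (+2, -4) → east=-15, north=-14
step 12: apply (-1, -2) → east=-16, north=-16
step 13: apply (-3, -2) → east=-19, north=-18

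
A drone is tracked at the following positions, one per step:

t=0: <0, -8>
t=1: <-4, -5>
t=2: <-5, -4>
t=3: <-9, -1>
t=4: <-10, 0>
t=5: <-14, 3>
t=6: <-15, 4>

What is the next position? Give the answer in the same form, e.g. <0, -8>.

Differencing gives <-4, +3>, <-1, +1>, <-4, +3>, <-1, +1>, <-4, +3>, <-1, +1>. This is the pattern <-4, +3>, <-1, +1> repeated.
step 7: apply <-4, +3> → <-19, 7>

<-19, 7>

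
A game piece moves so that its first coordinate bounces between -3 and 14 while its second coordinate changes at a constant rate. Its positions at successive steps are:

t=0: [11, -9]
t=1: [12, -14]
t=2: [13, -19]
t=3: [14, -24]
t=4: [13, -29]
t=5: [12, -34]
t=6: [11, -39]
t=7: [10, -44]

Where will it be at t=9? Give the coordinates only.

[8, -54]

The first coordinate reflects between -3 and 14, moving 1 per step.
  step 8: 10 → 9
  step 9: 9 → 8
The second coordinate changes by -5 each step: at step 9 it is -54.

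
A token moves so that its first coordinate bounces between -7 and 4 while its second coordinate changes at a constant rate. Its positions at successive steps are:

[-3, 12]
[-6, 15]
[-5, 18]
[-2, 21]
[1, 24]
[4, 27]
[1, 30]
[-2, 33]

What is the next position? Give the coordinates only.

The first coordinate travels 3 per step and bounces off the walls at -7 and 4.
  step 8: -2 → -5
The second coordinate changes by +3 each step: at step 8 it is 36.

[-5, 36]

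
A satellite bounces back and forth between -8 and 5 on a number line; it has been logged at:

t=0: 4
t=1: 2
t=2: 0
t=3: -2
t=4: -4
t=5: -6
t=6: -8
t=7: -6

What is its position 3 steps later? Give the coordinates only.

0

The value reflects between -8 and 5, moving 2 per step.
  step 8: -6 → -4
  step 9: -4 → -2
  step 10: -2 → 0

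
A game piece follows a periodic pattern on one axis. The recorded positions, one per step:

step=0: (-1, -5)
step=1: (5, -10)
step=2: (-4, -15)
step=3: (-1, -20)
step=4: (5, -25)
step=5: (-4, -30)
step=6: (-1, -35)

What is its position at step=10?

(5, -55)

The first coordinate repeats the cycle [-1, 5, -4] with period 3; step 10 mod 3 = 1, giving 5.
The second coordinate changes by -5 each step, so at step 10 it is -5 + 10·(-5) = -55.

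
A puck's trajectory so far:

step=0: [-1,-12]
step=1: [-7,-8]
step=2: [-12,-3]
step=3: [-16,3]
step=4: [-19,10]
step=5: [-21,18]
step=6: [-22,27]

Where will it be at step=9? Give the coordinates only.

First differences are [-6,+4], [-5,+5], [-4,+6], [-3,+7], [-2,+8], [-1,+9]; their common second difference is [+1,+1] (constant acceleration).
step 7: [-22,27] + [+0,+10] → [-22,37]
step 8: [-22,37] + [+1,+11] → [-21,48]
step 9: [-21,48] + [+2,+12] → [-19,60]

[-19,60]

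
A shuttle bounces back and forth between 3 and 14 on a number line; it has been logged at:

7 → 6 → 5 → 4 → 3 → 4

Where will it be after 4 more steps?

The value travels 1 per step and bounces off the walls at 3 and 14.
  step 6: 4 → 5
  step 7: 5 → 6
  step 8: 6 → 7
  step 9: 7 → 8

8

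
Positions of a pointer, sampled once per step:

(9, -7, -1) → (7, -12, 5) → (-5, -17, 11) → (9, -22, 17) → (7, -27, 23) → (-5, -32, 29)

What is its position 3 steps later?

First: cycles through 9, 7, -5 every 3 steps. Step 8 lands at position 2 of the cycle → -5.
Second: linear, -5 per step → -47 at step 8.
Third: linear, +6 per step → 47 at step 8.

(-5, -47, 47)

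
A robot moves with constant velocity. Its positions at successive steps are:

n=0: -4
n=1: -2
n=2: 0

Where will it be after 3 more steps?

Constant displacement of +2 per step.
step 3: 0 + 2 → 2
step 4: 2 + 2 → 4
step 5: 4 + 2 → 6

6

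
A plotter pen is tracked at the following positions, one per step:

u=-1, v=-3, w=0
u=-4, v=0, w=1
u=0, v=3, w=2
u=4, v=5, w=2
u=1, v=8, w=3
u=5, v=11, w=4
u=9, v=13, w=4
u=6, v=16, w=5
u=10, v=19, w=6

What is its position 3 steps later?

Differencing gives (-3, +3, +1), (+4, +3, +1), (+4, +2, +0), (-3, +3, +1), (+4, +3, +1), (+4, +2, +0), (-3, +3, +1), (+4, +3, +1). This is the pattern (-3, +3, +1), (+4, +3, +1), (+4, +2, +0) repeated.
step 9: apply (+4, +2, +0) → u=14, v=21, w=6
step 10: apply (-3, +3, +1) → u=11, v=24, w=7
step 11: apply (+4, +3, +1) → u=15, v=27, w=8

u=15, v=27, w=8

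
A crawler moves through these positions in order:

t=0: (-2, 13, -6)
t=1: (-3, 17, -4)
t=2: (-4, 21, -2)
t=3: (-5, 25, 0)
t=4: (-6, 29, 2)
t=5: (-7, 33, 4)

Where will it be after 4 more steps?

(-11, 49, 12)

Each step adds (-1, +4, +2) to the position.
step 6: (-7, 33, 4) + (-1, +4, +2) → (-8, 37, 6)
step 7: (-8, 37, 6) + (-1, +4, +2) → (-9, 41, 8)
step 8: (-9, 41, 8) + (-1, +4, +2) → (-10, 45, 10)
step 9: (-10, 45, 10) + (-1, +4, +2) → (-11, 49, 12)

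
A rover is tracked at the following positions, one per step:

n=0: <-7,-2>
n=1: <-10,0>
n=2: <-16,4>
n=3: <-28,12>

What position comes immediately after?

<-52,28>

Step-to-step displacements: <-3,+2>, <-6,+4>, <-12,+8>; each is 2× the previous.
step 4: <-28,12> + <-24,+16> → <-52,28>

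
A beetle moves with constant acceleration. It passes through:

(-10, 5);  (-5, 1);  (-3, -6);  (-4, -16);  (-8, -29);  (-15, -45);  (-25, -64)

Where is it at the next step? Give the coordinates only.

First differences are (+5, -4), (+2, -7), (-1, -10), (-4, -13), (-7, -16), (-10, -19); their common second difference is (-3, -3) (constant acceleration).
step 7: (-25, -64) + (-13, -22) → (-38, -86)

(-38, -86)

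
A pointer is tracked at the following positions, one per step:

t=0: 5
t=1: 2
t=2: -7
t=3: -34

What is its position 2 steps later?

Step-to-step displacements: -3, -9, -27; each is 3× the previous.
step 4: -34 − 81 → -115
step 5: -115 − 243 → -358

-358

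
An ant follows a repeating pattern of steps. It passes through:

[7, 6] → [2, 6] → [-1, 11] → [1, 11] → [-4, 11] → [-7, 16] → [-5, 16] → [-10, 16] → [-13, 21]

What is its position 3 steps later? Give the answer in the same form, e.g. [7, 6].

[-19, 26]

Differencing gives [-5, +0], [-3, +5], [+2, +0], [-5, +0], [-3, +5], [+2, +0], [-5, +0], [-3, +5]. This is the pattern [-5, +0], [-3, +5], [+2, +0] repeated.
step 9: apply [+2, +0] → [-11, 21]
step 10: apply [-5, +0] → [-16, 21]
step 11: apply [-3, +5] → [-19, 26]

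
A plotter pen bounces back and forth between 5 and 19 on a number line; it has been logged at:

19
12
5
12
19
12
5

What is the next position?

12

The value reflects between 5 and 19, moving 7 per step.
  step 7: 5 → 12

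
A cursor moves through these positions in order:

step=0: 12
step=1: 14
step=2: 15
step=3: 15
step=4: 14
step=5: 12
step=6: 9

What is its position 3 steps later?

First differences are +2, +1, +0, -1, -2, -3; their common second difference is -1 (constant acceleration).
step 7: 9 − 4 → 5
step 8: 5 − 5 → 0
step 9: 0 − 6 → -6

-6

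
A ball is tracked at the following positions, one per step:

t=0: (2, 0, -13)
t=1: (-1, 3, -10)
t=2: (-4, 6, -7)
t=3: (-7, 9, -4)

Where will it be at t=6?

(-16, 18, 5)

Each step adds (-3, +3, +3) to the position.
step 4: (-7, 9, -4) + (-3, +3, +3) → (-10, 12, -1)
step 5: (-10, 12, -1) + (-3, +3, +3) → (-13, 15, 2)
step 6: (-13, 15, 2) + (-3, +3, +3) → (-16, 18, 5)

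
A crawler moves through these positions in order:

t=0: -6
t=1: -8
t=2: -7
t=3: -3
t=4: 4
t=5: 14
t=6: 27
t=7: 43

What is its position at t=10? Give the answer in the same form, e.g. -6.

109

Taking differences between consecutive positions: -2, +1, +4, +7, +10, +13, +16. These grow by +3 each step.
step 8: 43 + 19 → 62
step 9: 62 + 22 → 84
step 10: 84 + 25 → 109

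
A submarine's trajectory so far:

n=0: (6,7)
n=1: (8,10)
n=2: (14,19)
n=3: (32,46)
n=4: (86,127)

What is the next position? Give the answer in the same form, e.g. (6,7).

The jumps are (+2,+3), (+6,+9), (+18,+27), (+54,+81) — a geometric progression with ratio 3.
step 5: (86,127) + (+162,+243) → (248,370)

(248,370)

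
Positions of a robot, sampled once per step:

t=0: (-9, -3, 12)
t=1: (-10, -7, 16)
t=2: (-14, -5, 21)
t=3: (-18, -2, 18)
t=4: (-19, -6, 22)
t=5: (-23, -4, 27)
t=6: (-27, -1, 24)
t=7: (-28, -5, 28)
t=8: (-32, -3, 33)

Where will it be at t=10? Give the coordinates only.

(-37, -4, 34)

Differencing gives (-1, -4, +4), (-4, +2, +5), (-4, +3, -3), (-1, -4, +4), (-4, +2, +5), (-4, +3, -3), (-1, -4, +4), (-4, +2, +5). This is the pattern (-1, -4, +4), (-4, +2, +5), (-4, +3, -3) repeated.
step 9: apply (-4, +3, -3) → (-36, 0, 30)
step 10: apply (-1, -4, +4) → (-37, -4, 34)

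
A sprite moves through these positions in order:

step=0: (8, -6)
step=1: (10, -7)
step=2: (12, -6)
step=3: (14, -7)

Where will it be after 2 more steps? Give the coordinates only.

First: linear, +2 per step → 18 at step 5.
Second: cycles through -6, -7 every 2 steps. Step 5 lands at position 1 of the cycle → -7.

(18, -7)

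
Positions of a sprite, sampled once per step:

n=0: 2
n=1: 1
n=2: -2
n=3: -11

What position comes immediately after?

-38

Step-to-step displacements: -1, -3, -9; each is 3× the previous.
step 4: -11 − 27 → -38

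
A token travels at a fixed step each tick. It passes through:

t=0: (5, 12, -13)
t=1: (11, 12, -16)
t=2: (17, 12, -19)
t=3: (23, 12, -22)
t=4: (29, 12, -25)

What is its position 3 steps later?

Constant displacement of (+6, +0, -3) per step.
step 5: (29, 12, -25) + (+6, +0, -3) → (35, 12, -28)
step 6: (35, 12, -28) + (+6, +0, -3) → (41, 12, -31)
step 7: (41, 12, -31) + (+6, +0, -3) → (47, 12, -34)

(47, 12, -34)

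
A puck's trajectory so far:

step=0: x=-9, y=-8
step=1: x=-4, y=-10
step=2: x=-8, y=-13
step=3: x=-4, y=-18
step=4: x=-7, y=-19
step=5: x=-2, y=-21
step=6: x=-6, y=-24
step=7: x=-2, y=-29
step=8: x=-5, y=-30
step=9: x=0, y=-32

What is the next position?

x=-4, y=-35

The moves between consecutive positions are (+5,-2), (-4,-3), (+4,-5), (-3,-1), (+5,-2), (-4,-3), (+4,-5), (-3,-1), (+5,-2); they repeat the 4-cycle [(+5,-2), (-4,-3), (+4,-5), (-3,-1)].
step 10: apply (-4,-3) → x=-4, y=-35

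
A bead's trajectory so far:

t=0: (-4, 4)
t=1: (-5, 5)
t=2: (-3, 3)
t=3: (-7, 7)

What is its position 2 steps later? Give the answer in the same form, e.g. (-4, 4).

(-15, 15)

The jumps are (-1, +1), (+2, -2), (-4, +4) — a geometric progression with ratio -2.
step 4: (-7, 7) + (+8, -8) → (1, -1)
step 5: (1, -1) + (-16, +16) → (-15, 15)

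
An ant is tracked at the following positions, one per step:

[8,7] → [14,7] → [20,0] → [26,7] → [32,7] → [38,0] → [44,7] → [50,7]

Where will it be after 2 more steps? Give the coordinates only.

The first coordinate changes by +6 each step, so at step 9 it is 8 + 9·(6) = 62.
The second coordinate repeats the cycle [7, 7, 0] with period 3; step 9 mod 3 = 0, giving 7.

[62,7]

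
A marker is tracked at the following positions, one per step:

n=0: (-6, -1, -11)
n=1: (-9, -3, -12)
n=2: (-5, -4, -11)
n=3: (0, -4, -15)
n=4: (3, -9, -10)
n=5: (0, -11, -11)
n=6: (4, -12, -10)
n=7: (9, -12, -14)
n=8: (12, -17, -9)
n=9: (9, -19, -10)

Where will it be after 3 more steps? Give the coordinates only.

(21, -25, -8)

Differencing gives (-3, -2, -1), (+4, -1, +1), (+5, +0, -4), (+3, -5, +5), (-3, -2, -1), (+4, -1, +1), (+5, +0, -4), (+3, -5, +5), (-3, -2, -1). This is the pattern (-3, -2, -1), (+4, -1, +1), (+5, +0, -4), (+3, -5, +5) repeated.
step 10: apply (+4, -1, +1) → (13, -20, -9)
step 11: apply (+5, +0, -4) → (18, -20, -13)
step 12: apply (+3, -5, +5) → (21, -25, -8)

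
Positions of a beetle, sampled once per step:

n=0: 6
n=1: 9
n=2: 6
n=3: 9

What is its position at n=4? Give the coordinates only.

6

Consecutive displacements +3, -3, +3 scale by a factor of -1 each step.
step 4: 9 − 3 → 6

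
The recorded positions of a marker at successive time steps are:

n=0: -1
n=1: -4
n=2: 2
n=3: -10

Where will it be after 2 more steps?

-34

Consecutive displacements -3, +6, -12 scale by a factor of -2 each step.
step 4: -10 + 24 → 14
step 5: 14 − 48 → -34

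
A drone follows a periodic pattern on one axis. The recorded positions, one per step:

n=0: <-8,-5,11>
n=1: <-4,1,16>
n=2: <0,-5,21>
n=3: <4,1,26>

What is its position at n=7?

The first coordinate changes by +4 each step, so at step 7 it is -8 + 7·(4) = 20.
The second coordinate repeats the cycle [-5, 1] with period 2; step 7 mod 2 = 1, giving 1.
The third coordinate changes by +5 each step, so at step 7 it is 11 + 7·(5) = 46.

<20,1,46>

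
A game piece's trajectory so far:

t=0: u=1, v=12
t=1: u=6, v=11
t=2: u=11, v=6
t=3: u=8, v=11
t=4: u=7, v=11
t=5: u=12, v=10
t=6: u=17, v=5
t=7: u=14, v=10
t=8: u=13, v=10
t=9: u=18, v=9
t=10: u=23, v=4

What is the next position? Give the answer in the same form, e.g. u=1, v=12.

Step-to-step displacements: (+5, -1), (+5, -5), (-3, +5), (-1, +0), (+5, -1), (+5, -5), (-3, +5), (-1, +0), (+5, -1), (+5, -5) — a repeating cycle of length 4.
step 11: apply (-3, +5) → u=20, v=9

u=20, v=9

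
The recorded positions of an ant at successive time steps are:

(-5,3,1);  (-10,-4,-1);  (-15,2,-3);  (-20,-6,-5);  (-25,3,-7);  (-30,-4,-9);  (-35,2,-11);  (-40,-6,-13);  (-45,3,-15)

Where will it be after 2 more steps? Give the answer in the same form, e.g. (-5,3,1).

(-55,2,-19)

First: linear, -5 per step → -55 at step 10.
Second: cycles through 3, -4, 2, -6 every 4 steps. Step 10 lands at position 2 of the cycle → 2.
Third: linear, -2 per step → -19 at step 10.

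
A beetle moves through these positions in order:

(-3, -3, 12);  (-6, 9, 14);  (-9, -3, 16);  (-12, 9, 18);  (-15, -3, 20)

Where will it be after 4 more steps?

First: linear, -3 per step → -27 at step 8.
Second: cycles through -3, 9 every 2 steps. Step 8 lands at position 0 of the cycle → -3.
Third: linear, +2 per step → 28 at step 8.

(-27, -3, 28)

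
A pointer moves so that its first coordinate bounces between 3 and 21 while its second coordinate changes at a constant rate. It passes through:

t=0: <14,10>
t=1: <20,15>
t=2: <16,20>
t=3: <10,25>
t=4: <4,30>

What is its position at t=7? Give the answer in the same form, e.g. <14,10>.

<20,45>

The first coordinate travels 6 per step and bounces off the walls at 3 and 21.
  step 5: 4 → 8
  step 6: 8 → 14
  step 7: 14 → 20
The second coordinate changes by +5 each step: at step 7 it is 45.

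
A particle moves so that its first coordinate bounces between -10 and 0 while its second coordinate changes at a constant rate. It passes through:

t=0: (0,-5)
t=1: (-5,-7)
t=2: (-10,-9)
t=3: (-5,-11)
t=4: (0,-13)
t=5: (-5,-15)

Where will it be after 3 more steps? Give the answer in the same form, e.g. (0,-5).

(0,-21)

The first coordinate reflects between -10 and 0, moving 5 per step.
  step 6: -5 → -10
  step 7: -10 → -5
  step 8: -5 → 0
The second coordinate changes by -2 each step: at step 8 it is -21.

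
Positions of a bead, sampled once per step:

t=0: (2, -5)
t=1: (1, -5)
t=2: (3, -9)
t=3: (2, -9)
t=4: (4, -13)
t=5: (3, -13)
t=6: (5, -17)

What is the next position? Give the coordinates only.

Differencing gives (-1, +0), (+2, -4), (-1, +0), (+2, -4), (-1, +0), (+2, -4). This is the pattern (-1, +0), (+2, -4) repeated.
step 7: apply (-1, +0) → (4, -17)

(4, -17)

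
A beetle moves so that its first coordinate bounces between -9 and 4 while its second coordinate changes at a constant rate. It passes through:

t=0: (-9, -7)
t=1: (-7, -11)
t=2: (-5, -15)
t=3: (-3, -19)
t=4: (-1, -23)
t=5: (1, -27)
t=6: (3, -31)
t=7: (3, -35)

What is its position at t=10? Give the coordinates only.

The first coordinate travels 2 per step and bounces off the walls at -9 and 4.
  step 8: 3 → 1
  step 9: 1 → -1
  step 10: -1 → -3
The second coordinate changes by -4 each step: at step 10 it is -47.

(-3, -47)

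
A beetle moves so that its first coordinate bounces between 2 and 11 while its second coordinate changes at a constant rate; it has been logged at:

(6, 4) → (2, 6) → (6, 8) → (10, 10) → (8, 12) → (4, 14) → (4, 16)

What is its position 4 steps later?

(2, 24)

The first coordinate travels 4 per step and bounces off the walls at 2 and 11.
  step 7: 4 → 8
  step 8: 8 → 10
  step 9: 10 → 6
  step 10: 6 → 2
The second coordinate changes by +2 each step: at step 10 it is 24.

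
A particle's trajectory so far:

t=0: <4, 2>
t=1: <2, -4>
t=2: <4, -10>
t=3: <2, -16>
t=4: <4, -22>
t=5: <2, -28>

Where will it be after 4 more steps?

<2, -52>

The first coordinate repeats the cycle [4, 2] with period 2; step 9 mod 2 = 1, giving 2.
The second coordinate changes by -6 each step, so at step 9 it is 2 + 9·(-6) = -52.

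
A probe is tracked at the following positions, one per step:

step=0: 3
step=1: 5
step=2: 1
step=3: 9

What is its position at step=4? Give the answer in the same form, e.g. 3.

Step-to-step displacements: +2, -4, +8; each is -2× the previous.
step 4: 9 − 16 → -7

-7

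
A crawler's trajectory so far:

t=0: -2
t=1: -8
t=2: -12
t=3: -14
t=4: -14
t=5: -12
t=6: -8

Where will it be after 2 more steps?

6

Successive displacements: -6, -4, -2, +0, +2, +4 — each changes by +2.
step 7: -8 + 6 → -2
step 8: -2 + 8 → 6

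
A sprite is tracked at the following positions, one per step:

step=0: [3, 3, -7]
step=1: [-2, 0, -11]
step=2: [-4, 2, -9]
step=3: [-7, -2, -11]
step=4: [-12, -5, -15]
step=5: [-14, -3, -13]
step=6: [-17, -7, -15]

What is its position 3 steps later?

Step-to-step displacements: [-5, -3, -4], [-2, +2, +2], [-3, -4, -2], [-5, -3, -4], [-2, +2, +2], [-3, -4, -2] — a repeating cycle of length 3.
step 7: apply [-5, -3, -4] → [-22, -10, -19]
step 8: apply [-2, +2, +2] → [-24, -8, -17]
step 9: apply [-3, -4, -2] → [-27, -12, -19]

[-27, -12, -19]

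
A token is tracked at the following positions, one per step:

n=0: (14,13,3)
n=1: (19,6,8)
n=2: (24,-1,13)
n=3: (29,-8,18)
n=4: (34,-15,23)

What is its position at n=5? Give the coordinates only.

The position changes by (+5,-7,+5) every step.
step 5: (34,-15,23) + (+5,-7,+5) → (39,-22,28)

(39,-22,28)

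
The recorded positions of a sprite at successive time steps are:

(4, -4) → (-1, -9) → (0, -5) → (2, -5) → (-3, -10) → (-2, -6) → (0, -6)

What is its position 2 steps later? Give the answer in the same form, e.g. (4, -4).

(-4, -7)

Differencing gives (-5, -5), (+1, +4), (+2, +0), (-5, -5), (+1, +4), (+2, +0). This is the pattern (-5, -5), (+1, +4), (+2, +0) repeated.
step 7: apply (-5, -5) → (-5, -11)
step 8: apply (+1, +4) → (-4, -7)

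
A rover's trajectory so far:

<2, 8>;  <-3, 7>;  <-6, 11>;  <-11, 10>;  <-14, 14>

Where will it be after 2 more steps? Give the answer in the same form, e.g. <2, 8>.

<-22, 17>

Step-to-step displacements: <-5, -1>, <-3, +4>, <-5, -1>, <-3, +4> — a repeating cycle of length 2.
step 5: apply <-5, -1> → <-19, 13>
step 6: apply <-3, +4> → <-22, 17>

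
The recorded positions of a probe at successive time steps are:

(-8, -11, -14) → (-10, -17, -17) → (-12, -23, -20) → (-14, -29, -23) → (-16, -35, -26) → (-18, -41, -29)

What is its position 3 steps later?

Each step adds (-2, -6, -3) to the position.
step 6: (-18, -41, -29) + (-2, -6, -3) → (-20, -47, -32)
step 7: (-20, -47, -32) + (-2, -6, -3) → (-22, -53, -35)
step 8: (-22, -53, -35) + (-2, -6, -3) → (-24, -59, -38)

(-24, -59, -38)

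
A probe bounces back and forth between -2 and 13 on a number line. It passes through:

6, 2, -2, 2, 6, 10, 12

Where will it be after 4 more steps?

The value travels 4 per step and bounces off the walls at -2 and 13.
  step 7: 12 → 8
  step 8: 8 → 4
  step 9: 4 → 0
  step 10: 0 → 0

0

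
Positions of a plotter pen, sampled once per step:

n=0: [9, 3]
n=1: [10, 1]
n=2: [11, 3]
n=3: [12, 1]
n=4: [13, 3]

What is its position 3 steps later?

The first coordinate changes by +1 each step, so at step 7 it is 9 + 7·(1) = 16.
The second coordinate repeats the cycle [3, 1] with period 2; step 7 mod 2 = 1, giving 1.

[16, 1]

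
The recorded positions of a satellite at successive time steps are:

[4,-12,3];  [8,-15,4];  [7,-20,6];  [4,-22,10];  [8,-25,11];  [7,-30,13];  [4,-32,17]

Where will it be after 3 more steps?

The moves between consecutive positions are [+4,-3,+1], [-1,-5,+2], [-3,-2,+4], [+4,-3,+1], [-1,-5,+2], [-3,-2,+4]; they repeat the 3-cycle [[+4,-3,+1], [-1,-5,+2], [-3,-2,+4]].
step 7: apply [+4,-3,+1] → [8,-35,18]
step 8: apply [-1,-5,+2] → [7,-40,20]
step 9: apply [-3,-2,+4] → [4,-42,24]

[4,-42,24]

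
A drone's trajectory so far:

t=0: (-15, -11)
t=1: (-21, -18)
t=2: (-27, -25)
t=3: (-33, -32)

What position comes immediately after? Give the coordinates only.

Each step adds (-6, -7) to the position.
step 4: (-33, -32) + (-6, -7) → (-39, -39)

(-39, -39)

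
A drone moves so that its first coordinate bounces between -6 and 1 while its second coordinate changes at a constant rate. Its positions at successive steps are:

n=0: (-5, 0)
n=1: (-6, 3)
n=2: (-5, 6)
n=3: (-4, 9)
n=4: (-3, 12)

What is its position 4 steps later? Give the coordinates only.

The first coordinate travels 1 per step and bounces off the walls at -6 and 1.
  step 5: -3 → -2
  step 6: -2 → -1
  step 7: -1 → 0
  step 8: 0 → 1
The second coordinate changes by +3 each step: at step 8 it is 24.

(1, 24)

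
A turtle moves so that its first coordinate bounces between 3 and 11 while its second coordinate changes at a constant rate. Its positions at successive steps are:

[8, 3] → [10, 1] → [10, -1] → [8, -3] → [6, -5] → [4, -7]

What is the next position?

[4, -9]

The first coordinate reflects between 3 and 11, moving 2 per step.
  step 6: 4 → 4
The second coordinate changes by -2 each step: at step 6 it is -9.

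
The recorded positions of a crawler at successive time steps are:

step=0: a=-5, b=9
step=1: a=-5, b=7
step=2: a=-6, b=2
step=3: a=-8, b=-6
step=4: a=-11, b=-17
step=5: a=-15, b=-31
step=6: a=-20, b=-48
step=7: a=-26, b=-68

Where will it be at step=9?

Taking differences between consecutive positions: (+0, -2), (-1, -5), (-2, -8), (-3, -11), (-4, -14), (-5, -17), (-6, -20). These grow by (-1, -3) each step.
step 8: a=-26, b=-68 + (-7, -23) → a=-33, b=-91
step 9: a=-33, b=-91 + (-8, -26) → a=-41, b=-117

a=-41, b=-117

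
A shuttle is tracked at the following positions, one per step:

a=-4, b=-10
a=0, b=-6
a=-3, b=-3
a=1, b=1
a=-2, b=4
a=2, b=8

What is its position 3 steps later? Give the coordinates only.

a=0, b=18

The moves between consecutive positions are (+4, +4), (-3, +3), (+4, +4), (-3, +3), (+4, +4); they repeat the 2-cycle [(+4, +4), (-3, +3)].
step 6: apply (-3, +3) → a=-1, b=11
step 7: apply (+4, +4) → a=3, b=15
step 8: apply (-3, +3) → a=0, b=18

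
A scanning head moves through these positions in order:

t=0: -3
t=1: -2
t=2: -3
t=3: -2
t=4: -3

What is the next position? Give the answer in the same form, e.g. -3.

Consecutive displacements +1, -1, +1, -1 scale by a factor of -1 each step.
step 5: -3 + 1 → -2

-2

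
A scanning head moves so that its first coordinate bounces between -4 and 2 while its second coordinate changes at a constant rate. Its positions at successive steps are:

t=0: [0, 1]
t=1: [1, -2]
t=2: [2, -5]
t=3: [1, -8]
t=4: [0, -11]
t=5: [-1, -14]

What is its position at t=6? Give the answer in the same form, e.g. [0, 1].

The first coordinate reflects between -4 and 2, moving 1 per step.
  step 6: -1 → -2
The second coordinate changes by -3 each step: at step 6 it is -17.

[-2, -17]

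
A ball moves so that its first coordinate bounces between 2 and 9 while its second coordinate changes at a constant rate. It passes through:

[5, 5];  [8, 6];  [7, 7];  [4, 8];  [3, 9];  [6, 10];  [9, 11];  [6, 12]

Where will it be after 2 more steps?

[4, 14]

The first coordinate travels 3 per step and bounces off the walls at 2 and 9.
  step 8: 6 → 3
  step 9: 3 → 4
The second coordinate changes by +1 each step: at step 9 it is 14.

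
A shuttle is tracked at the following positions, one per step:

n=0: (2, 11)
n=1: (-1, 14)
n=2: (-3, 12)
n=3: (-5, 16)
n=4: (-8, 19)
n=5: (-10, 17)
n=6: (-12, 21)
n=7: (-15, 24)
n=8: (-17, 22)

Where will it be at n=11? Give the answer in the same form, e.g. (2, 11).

(-24, 27)

Differencing gives (-3, +3), (-2, -2), (-2, +4), (-3, +3), (-2, -2), (-2, +4), (-3, +3), (-2, -2). This is the pattern (-3, +3), (-2, -2), (-2, +4) repeated.
step 9: apply (-2, +4) → (-19, 26)
step 10: apply (-3, +3) → (-22, 29)
step 11: apply (-2, -2) → (-24, 27)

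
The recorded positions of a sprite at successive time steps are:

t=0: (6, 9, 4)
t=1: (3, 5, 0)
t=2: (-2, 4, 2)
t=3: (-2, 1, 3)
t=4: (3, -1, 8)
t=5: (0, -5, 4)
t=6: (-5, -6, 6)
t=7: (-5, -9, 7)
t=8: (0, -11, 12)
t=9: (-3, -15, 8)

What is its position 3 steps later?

Differencing gives (-3, -4, -4), (-5, -1, +2), (+0, -3, +1), (+5, -2, +5), (-3, -4, -4), (-5, -1, +2), (+0, -3, +1), (+5, -2, +5), (-3, -4, -4). This is the pattern (-3, -4, -4), (-5, -1, +2), (+0, -3, +1), (+5, -2, +5) repeated.
step 10: apply (-5, -1, +2) → (-8, -16, 10)
step 11: apply (+0, -3, +1) → (-8, -19, 11)
step 12: apply (+5, -2, +5) → (-3, -21, 16)

(-3, -21, 16)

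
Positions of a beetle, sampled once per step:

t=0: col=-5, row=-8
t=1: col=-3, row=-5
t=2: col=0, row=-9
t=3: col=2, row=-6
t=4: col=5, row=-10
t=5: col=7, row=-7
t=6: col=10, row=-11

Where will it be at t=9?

col=17, row=-9

Step-to-step displacements: (+2,+3), (+3,-4), (+2,+3), (+3,-4), (+2,+3), (+3,-4) — a repeating cycle of length 2.
step 7: apply (+2,+3) → col=12, row=-8
step 8: apply (+3,-4) → col=15, row=-12
step 9: apply (+2,+3) → col=17, row=-9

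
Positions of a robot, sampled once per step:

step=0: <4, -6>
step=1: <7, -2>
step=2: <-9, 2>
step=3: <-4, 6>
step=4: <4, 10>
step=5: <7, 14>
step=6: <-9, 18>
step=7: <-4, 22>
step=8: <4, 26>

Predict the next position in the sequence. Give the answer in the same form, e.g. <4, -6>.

First: cycles through 4, 7, -9, -4 every 4 steps. Step 9 lands at position 1 of the cycle → 7.
Second: linear, +4 per step → 30 at step 9.

<7, 30>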